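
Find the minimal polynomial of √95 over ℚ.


√95 satisfies x² - 95 = 0, irreducible over ℚ since 95 is squarefree

Minimal polynomial: x² - 95


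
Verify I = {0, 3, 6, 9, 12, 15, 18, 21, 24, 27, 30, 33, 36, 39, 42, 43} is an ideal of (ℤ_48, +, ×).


Check ideal conditions for I = {0, 3, 6, 9, 12, 15, 18, 21, 24, 27, 30, 33, 36, 39, 42, 43} in ℤ_48:
(1) I is an additive subgroup? No
(2) For r ∈ ℤ_48 and a ∈ I: r·a ∈ I? No  [counterexample: r=2, a=43, r·a mod 48 = 38 ∉ I]

No, I is not an ideal of ℤ_48


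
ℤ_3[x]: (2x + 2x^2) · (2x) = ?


Expand and collect like terms; reduce coefficients mod 3:
x^0: 0·0 = 0 ≡ 0 (mod 3)
x^1: 0·2 + 2·0 = 0 ≡ 0 (mod 3)
x^2: 2·2 + 2·0 = 4 ≡ 1 (mod 3)
x^3: 2·2 = 4 ≡ 1 (mod 3)
Result: x^2 + x^3

f · g = x^2 + x^3


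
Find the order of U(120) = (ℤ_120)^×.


U(n) is the group of units mod n; |U(n)| = φ(n)
|U(120)| = φ(120) = 32

|U(120) = (ℤ_120)^×| = 32


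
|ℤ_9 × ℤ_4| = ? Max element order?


|ℤ_9 × ℤ_4| = 9 × 4 = 36
Max element order = lcm(9,4) = 36
Cyclic? Yes (gcd=1)

|ℤ_9×ℤ_4| = 36, max element order = 36


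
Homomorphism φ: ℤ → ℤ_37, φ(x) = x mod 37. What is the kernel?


Kernel = preimage of identity
ker(φ) = {x ∈ ℤ : x ≡ 0 (mod 37)} = 37ℤ = {0, ±37, ±74, ...}

ker(φ) = 37ℤ


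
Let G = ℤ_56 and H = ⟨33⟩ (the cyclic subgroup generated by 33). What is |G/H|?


|⟨33⟩| = n / gcd(33, 56) = 56 / 1 = 56
H is normal (ℤ_56 is abelian).
|G/H| = |G| / |H| = 56 / 56 = 1

|G/H| = 1


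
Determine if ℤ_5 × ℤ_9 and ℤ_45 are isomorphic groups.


Comparing ℤ_5 × ℤ_9 and ℤ_45:
gcd(5,9) = 1, so ℤ_5 × ℤ_9 ≅ ℤ_45 (CRT)

Yes, ℤ_5 × ℤ_9 ≅ ℤ_45


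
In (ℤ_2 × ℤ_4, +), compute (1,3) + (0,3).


Operation: componentwise addition mod (2, 4)
(1,3) + (0,3) = ((a₁+b₁) mod 2, (a₂+b₂) mod 4) with a = (1,3), b = (0,3)

(1,3) + (0,3) = (1,2)


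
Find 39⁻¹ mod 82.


Use the extended Euclidean algorithm to write 1 = 39·s + 82·t; then s mod 82 is the inverse.
Euclidean algorithm:
  39 = 0·82 + 39
  82 = 2·39 + 4
  39 = 9·4 + 3
  4 = 1·3 + 1
  3 = 3·1 + 0
gcd(39,82) = 1
Back-substitution gives: 39·(-21) + 82·(10) = 1
So 39⁻¹ ≡ -21 ≡ 61 (mod 82)
Check: 39 × 61 = 2379 ≡ 1 (mod 82) ✓

39⁻¹ ≡ 61 (mod 82)


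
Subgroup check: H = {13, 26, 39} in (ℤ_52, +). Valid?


Subgroup test for H = {13, 26, 39} in (ℤ_52, +):
(1) 0 ∈ H? No
(2) Closure: for all a,b ∈ H, (a+b) mod 52 ∈ H? No  [counterexample: 13 + 39 = 0 ∉ H]
(3) Inverses: for all a ∈ H, -a mod 52 ∈ H? Yes

No, H is not a subgroup of ℤ_52


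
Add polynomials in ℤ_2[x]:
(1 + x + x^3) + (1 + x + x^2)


Add coefficients mod 2:
x^0: 1 + 1 = 0 (mod 2)
x^1: 1 + 1 = 0 (mod 2)
x^2: 0 + 1 = 1 (mod 2)
x^3: 1 + 0 = 1 (mod 2)
Result: x^2 + x^3

f + g = x^2 + x^3


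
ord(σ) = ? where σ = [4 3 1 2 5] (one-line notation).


Cycle decomposition: (1 4 2 3)
Cycle lengths: 4
Order = lcm(4) = 4

ord(σ) = 4


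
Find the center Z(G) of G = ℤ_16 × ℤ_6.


Z(G) = {g ∈ G | gx = xg for all x ∈ G}
Direct product of abelian groups is abelian, so Z(G) = G

Z(ℤ_16 × ℤ_6) = ℤ_16 × ℤ_6


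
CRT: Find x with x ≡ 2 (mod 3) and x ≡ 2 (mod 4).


m₁ = 3, m₂ = 4, gcd = 1, so CRT applies. M = m₁·m₂ = 12
Let M₁ = M/m₁ = 4, M₂ = M/m₂ = 3
Find y₁ ≡ M₁⁻¹ (mod m₁): 4⁻¹ ≡ 1 (mod 3)
Find y₂ ≡ M₂⁻¹ (mod m₂): 3⁻¹ ≡ 3 (mod 4)
x = a₁·M₁·y₁ + a₂·M₂·y₂ = 2·4·1 + 2·3·3 = 26
Reduce mod 12: x ≡ 2
Check: 2 mod 3 = 2 ✓, 2 mod 4 = 2 ✓

x ≡ 2 (mod 12)


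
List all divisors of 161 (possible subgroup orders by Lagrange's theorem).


Lagrange's theorem: |H| divides |G|
|G| = 161
Divisors of 161: 1, 7, 23, 161

Possible subgroup orders: {1, 7, 23, 161}


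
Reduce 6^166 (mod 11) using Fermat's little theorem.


Fermat's little theorem: if p is prime and gcd(a,p)=1, then a^(p-1) ≡ 1 (mod p)
p = 11 is prime, gcd(6,11) = 1
Reduce exponent: 166 mod 10 = 6
So 6^166 ≡ 6^6 (mod 11)
6^6 mod 11 = 5

6^166 ≡ 5 (mod 11)


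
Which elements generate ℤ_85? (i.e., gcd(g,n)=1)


g generates ℤ_n iff gcd(g,n) = 1
Prime factors of 85: 5, 17
Generators are g ∈ {1,...,84} not divisible by any of these primes.
Generators: {1, 2, 3, 4, 6, 7, 8, 9, 11, 12, 13, 14, 16, 18, 19, 21, 22, 23, 24, 26, 27, 28, 29, 31, 32, 33, 36, 37, 38, 39, 41, 42, 43, 44, 46, 47, 48, 49, 52, 53, 54, 56, 57, 58, 59, 61, 62, 63, 64, 66, 67, 69, 71, 72, 73, 74, 76, 77, 78, 79, 81, 82, 83, 84}
Number of generators = φ(85) = 64

Generators of ℤ_85 = {1, 2, 3, 4, 6, 7, 8, 9, 11, 12, 13, 14, 16, 18, 19, 21, 22, 23, 24, 26, 27, 28, 29, 31, 32, 33, 36, 37, 38, 39, 41, 42, 43, 44, 46, 47, 48, 49, 52, 53, 54, 56, 57, 58, 59, 61, 62, 63, 64, 66, 67, 69, 71, 72, 73, 74, 76, 77, 78, 79, 81, 82, 83, 84}


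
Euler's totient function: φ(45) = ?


Factor n: 45 = 3^2 × 5
φ(n) = n · ∏(1 - 1/p) over distinct primes p | n
φ(45) = 45 · (1 - 1/3) · (1 - 1/5) = 24

φ(45) = 24


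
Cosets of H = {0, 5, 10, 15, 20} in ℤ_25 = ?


H = {0, 5, 10, 15, 20}, |H| = 5
Number of cosets = |G|/|H| = 25/5 = 5
0 + H = {0, 5, 10, 15, 20}
1 + H = {1, 6, 11, 16, 21}
2 + H = {2, 7, 12, 17, 22}
3 + H = {3, 8, 13, 18, 23}
4 + H = {4, 9, 14, 19, 24}

Cosets: 0+H={0,5,10,15,20}; 1+H={1,6,11,16,21}; 2+H={2,7,12,17,22}; 3+H={3,8,13,18,23}; 4+H={4,9,14,19,24}


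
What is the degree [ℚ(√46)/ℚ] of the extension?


√46 has minimal polynomial x² - 46 (irreducible over ℚ since 46 is squarefree)

[ℚ(√46)/ℚ] = 2


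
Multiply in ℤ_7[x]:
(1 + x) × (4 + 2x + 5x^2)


Expand and collect like terms; reduce coefficients mod 7:
x^0: 1·4 = 4 ≡ 4 (mod 7)
x^1: 1·2 + 1·4 = 6 ≡ 6 (mod 7)
x^2: 1·5 + 1·2 = 7 ≡ 0 (mod 7)
x^3: 1·5 = 5 ≡ 5 (mod 7)
Result: 4 + 6x + 5x^3

f · g = 4 + 6x + 5x^3


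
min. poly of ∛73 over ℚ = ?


∛73 satisfies x³ - 73 = 0, irreducible over ℚ (no rational root; 73 is not a perfect cube)

Minimal polynomial: x³ - 73


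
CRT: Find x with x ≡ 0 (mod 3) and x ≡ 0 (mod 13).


m₁ = 3, m₂ = 13, gcd = 1, so CRT applies. M = m₁·m₂ = 39
Let M₁ = M/m₁ = 13, M₂ = M/m₂ = 3
Find y₁ ≡ M₁⁻¹ (mod m₁): 13⁻¹ ≡ 1 (mod 3)
Find y₂ ≡ M₂⁻¹ (mod m₂): 3⁻¹ ≡ 9 (mod 13)
x = a₁·M₁·y₁ + a₂·M₂·y₂ = 0·13·1 + 0·3·9 = 0
Reduce mod 39: x ≡ 0
Check: 0 mod 3 = 0 ✓, 0 mod 13 = 0 ✓

x ≡ 0 (mod 39)


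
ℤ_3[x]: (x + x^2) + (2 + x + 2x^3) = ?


Add coefficients mod 3:
x^0: 0 + 2 = 2 (mod 3)
x^1: 1 + 1 = 2 (mod 3)
x^2: 1 + 0 = 1 (mod 3)
x^3: 0 + 2 = 2 (mod 3)
Result: 2 + 2x + x^2 + 2x^3

f + g = 2 + 2x + x^2 + 2x^3


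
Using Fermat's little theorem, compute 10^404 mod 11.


Fermat's little theorem: if p is prime and gcd(a,p)=1, then a^(p-1) ≡ 1 (mod p)
p = 11 is prime, gcd(10,11) = 1
Reduce exponent: 404 mod 10 = 4
So 10^404 ≡ 10^4 (mod 11)
10^4 mod 11 = 1

10^404 ≡ 1 (mod 11)


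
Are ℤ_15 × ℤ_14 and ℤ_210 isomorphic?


Comparing ℤ_15 × ℤ_14 and ℤ_210:
gcd(15,14) = 1, so ℤ_15 × ℤ_14 ≅ ℤ_210 (CRT)

Yes, ℤ_15 × ℤ_14 ≅ ℤ_210


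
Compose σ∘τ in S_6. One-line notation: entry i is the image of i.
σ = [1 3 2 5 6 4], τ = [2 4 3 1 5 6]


σ∘τ: apply τ first, then σ
1 →τ 2 →σ 3
2 →τ 4 →σ 5
3 →τ 3 →σ 2
4 →τ 1 →σ 1
5 →τ 5 →σ 6
6 →τ 6 →σ 4

σ∘τ = [3 5 2 1 6 4]


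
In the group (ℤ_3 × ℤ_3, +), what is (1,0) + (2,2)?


Operation: componentwise addition mod (3, 3)
(1,0) + (2,2) = ((a₁+b₁) mod 3, (a₂+b₂) mod 3) with a = (1,0), b = (2,2)

(1,0) + (2,2) = (0,2)


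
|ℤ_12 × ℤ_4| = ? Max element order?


|ℤ_12 × ℤ_4| = 12 × 4 = 48
Max element order = lcm(12,4) = 12
Cyclic? No (gcd=4)

|ℤ_12×ℤ_4| = 48, max element order = 12


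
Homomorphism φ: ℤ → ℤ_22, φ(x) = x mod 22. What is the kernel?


Kernel = preimage of identity
ker(φ) = {x ∈ ℤ : x ≡ 0 (mod 22)} = 22ℤ = {0, ±22, ±44, ...}

ker(φ) = 22ℤ


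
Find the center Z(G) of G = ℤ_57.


Z(G) = {g ∈ G | gx = xg for all x ∈ G}
ℤ_57 is abelian, so Z(G) = G

Z(ℤ_57) = ℤ_57


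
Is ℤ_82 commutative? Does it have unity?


ℤ_82 is a commutative ring with unity 1; 82 = 2×41 is composite, so 2·41 ≡ 0 gives zero divisors (not an integral domain)
Commutative: Yes
Integral domain: No
Has unity: Yes

ℤ_82: Commutative=Yes, Unity=Yes


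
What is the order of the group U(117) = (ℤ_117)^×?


U(n) is the group of units mod n; |U(n)| = φ(n)
|U(117)| = φ(117) = 72

|U(117) = (ℤ_117)^×| = 72


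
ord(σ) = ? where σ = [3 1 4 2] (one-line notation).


Cycle decomposition: (1 3 4 2)
Cycle lengths: 4
Order = lcm(4) = 4

ord(σ) = 4


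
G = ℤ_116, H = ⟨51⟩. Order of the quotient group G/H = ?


|⟨51⟩| = n / gcd(51, 116) = 116 / 1 = 116
H is normal (ℤ_116 is abelian).
|G/H| = |G| / |H| = 116 / 116 = 1

|G/H| = 1


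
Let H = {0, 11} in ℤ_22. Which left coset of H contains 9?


9 + H = {9 + h (mod 22) : h ∈ H}
9+0=9, 9+11=20

9 + H = {9, 20}


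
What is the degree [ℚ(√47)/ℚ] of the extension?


√47 has minimal polynomial x² - 47 (irreducible over ℚ since 47 is squarefree)

[ℚ(√47)/ℚ] = 2


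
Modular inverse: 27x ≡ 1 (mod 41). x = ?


Use the extended Euclidean algorithm to write 1 = 27·s + 41·t; then s mod 41 is the inverse.
Euclidean algorithm:
  27 = 0·41 + 27
  41 = 1·27 + 14
  27 = 1·14 + 13
  14 = 1·13 + 1
  13 = 13·1 + 0
gcd(27,41) = 1
Back-substitution gives: 27·(-3) + 41·(2) = 1
So 27⁻¹ ≡ -3 ≡ 38 (mod 41)
Check: 27 × 38 = 1026 ≡ 1 (mod 41) ✓

27⁻¹ ≡ 38 (mod 41)


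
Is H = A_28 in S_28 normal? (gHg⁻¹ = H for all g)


H = A_28 in S_28
A_28 has index 2 in S_28, and every subgroup of index 2 is normal

Yes, normal subgroup


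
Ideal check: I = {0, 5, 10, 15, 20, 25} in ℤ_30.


Check ideal conditions for I = {0, 5, 10, 15, 20, 25} in ℤ_30:
(1) I is an additive subgroup? Yes
(2) For r ∈ ℤ_30 and a ∈ I: r·a ∈ I? Yes

Yes, I is an ideal of ℤ_30


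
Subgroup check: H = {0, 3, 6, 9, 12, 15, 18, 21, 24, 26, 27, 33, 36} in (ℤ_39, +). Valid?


Subgroup test for H = {0, 3, 6, 9, 12, 15, 18, 21, 24, 26, 27, 33, 36} in (ℤ_39, +):
(1) 0 ∈ H? Yes
(2) Closure: for all a,b ∈ H, (a+b) mod 39 ∈ H? No  [counterexample: 3 + 26 = 29 ∉ H]
(3) Inverses: for all a ∈ H, -a mod 39 ∈ H? No

No, H is not a subgroup of ℤ_39


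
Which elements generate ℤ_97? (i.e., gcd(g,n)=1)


g generates ℤ_n iff gcd(g,n) = 1
Prime factors of 97: 97
Generators are g ∈ {1,...,96} not divisible by any of these primes.
Generators: {1, 2, 3, 4, 5, 6, 7, 8, 9, 10, 11, 12, 13, 14, 15, 16, 17, 18, 19, 20, 21, 22, 23, 24, 25, 26, 27, 28, 29, 30, 31, 32, 33, 34, 35, 36, 37, 38, 39, 40, 41, 42, 43, 44, 45, 46, 47, 48, 49, 50, 51, 52, 53, 54, 55, 56, 57, 58, 59, 60, 61, 62, 63, 64, 65, 66, 67, 68, 69, 70, 71, 72, 73, 74, 75, 76, 77, 78, 79, 80, 81, 82, 83, 84, 85, 86, 87, 88, 89, 90, 91, 92, 93, 94, 95, 96}
Number of generators = φ(97) = 96

Generators of ℤ_97 = {1, 2, 3, 4, 5, 6, 7, 8, 9, 10, 11, 12, 13, 14, 15, 16, 17, 18, 19, 20, 21, 22, 23, 24, 25, 26, 27, 28, 29, 30, 31, 32, 33, 34, 35, 36, 37, 38, 39, 40, 41, 42, 43, 44, 45, 46, 47, 48, 49, 50, 51, 52, 53, 54, 55, 56, 57, 58, 59, 60, 61, 62, 63, 64, 65, 66, 67, 68, 69, 70, 71, 72, 73, 74, 75, 76, 77, 78, 79, 80, 81, 82, 83, 84, 85, 86, 87, 88, 89, 90, 91, 92, 93, 94, 95, 96}


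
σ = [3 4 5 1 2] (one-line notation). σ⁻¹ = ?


To find σ⁻¹, swap domain and range:
σ(1) = 3 → σ⁻¹(3) = 1
σ(2) = 4 → σ⁻¹(4) = 2
σ(3) = 5 → σ⁻¹(5) = 3
σ(4) = 1 → σ⁻¹(1) = 4
σ(5) = 2 → σ⁻¹(2) = 5

σ⁻¹ = [4 5 1 2 3]


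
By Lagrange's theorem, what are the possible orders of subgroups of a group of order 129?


Lagrange's theorem: |H| divides |G|
|G| = 129
Divisors of 129: 1, 3, 43, 129

Possible subgroup orders: {1, 3, 43, 129}


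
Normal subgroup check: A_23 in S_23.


H = A_23 in S_23
A_23 has index 2 in S_23, and every subgroup of index 2 is normal

Yes, normal subgroup


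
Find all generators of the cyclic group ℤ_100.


g generates ℤ_n iff gcd(g,n) = 1
Prime factors of 100: 2, 5
Generators are g ∈ {1,...,99} not divisible by any of these primes.
Generators: {1, 3, 7, 9, 11, 13, 17, 19, 21, 23, 27, 29, 31, 33, 37, 39, 41, 43, 47, 49, 51, 53, 57, 59, 61, 63, 67, 69, 71, 73, 77, 79, 81, 83, 87, 89, 91, 93, 97, 99}
Number of generators = φ(100) = 40

Generators of ℤ_100 = {1, 3, 7, 9, 11, 13, 17, 19, 21, 23, 27, 29, 31, 33, 37, 39, 41, 43, 47, 49, 51, 53, 57, 59, 61, 63, 67, 69, 71, 73, 77, 79, 81, 83, 87, 89, 91, 93, 97, 99}


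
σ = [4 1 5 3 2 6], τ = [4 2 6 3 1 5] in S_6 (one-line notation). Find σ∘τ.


σ∘τ: apply τ first, then σ
1 →τ 4 →σ 3
2 →τ 2 →σ 1
3 →τ 6 →σ 6
4 →τ 3 →σ 5
5 →τ 1 →σ 4
6 →τ 5 →σ 2

σ∘τ = [3 1 6 5 4 2]


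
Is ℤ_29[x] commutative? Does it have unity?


ℤ_29 is a field (n prime), so ℤ_29[x] is a commutative integral domain with unity
Commutative: Yes
Integral domain: Yes
Has unity: Yes

ℤ_29[x]: Commutative=Yes, Unity=Yes


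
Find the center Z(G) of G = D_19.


Z(G) = {g ∈ G | gx = xg for all x ∈ G}
For odd n, Z(D_n) = {e}: no nontrivial rotation commutes with all reflections

Z(D_19) = {e}


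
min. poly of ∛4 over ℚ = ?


∛4 satisfies x³ - 4 = 0, irreducible over ℚ (no rational root; 4 is not a perfect cube)

Minimal polynomial: x³ - 4


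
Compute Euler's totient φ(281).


Factor n: 281 = 281
φ(n) = n · ∏(1 - 1/p) over distinct primes p | n
φ(281) = 281 · (1 - 1/281) = 280

φ(281) = 280


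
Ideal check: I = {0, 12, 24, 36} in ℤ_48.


Check ideal conditions for I = {0, 12, 24, 36} in ℤ_48:
(1) I is an additive subgroup? Yes
(2) For r ∈ ℤ_48 and a ∈ I: r·a ∈ I? Yes

Yes, I is an ideal of ℤ_48


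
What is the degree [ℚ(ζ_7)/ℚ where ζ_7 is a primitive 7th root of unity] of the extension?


[ℚ(ζ_n):ℚ] = deg Φ_n(x) = φ(n). Here φ(7) = 6

[ℚ(ζ_7)/ℚ where ζ_7 is a primitive 7th root of unity] = 6


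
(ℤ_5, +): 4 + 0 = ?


Operation: addition mod 5
4 + 0 = (a + b) mod 5 with a = 4, b = 0

4 + 0 = 4


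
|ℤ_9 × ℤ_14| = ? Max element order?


|ℤ_9 × ℤ_14| = 9 × 14 = 126
Max element order = lcm(9,14) = 126
Cyclic? Yes (gcd=1)

|ℤ_9×ℤ_14| = 126, max element order = 126


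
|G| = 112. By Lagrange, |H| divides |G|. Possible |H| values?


Lagrange's theorem: |H| divides |G|
|G| = 112
Divisors of 112: 1, 2, 4, 7, 8, 14, 16, 28, 56, 112

Possible subgroup orders: {1, 2, 4, 7, 8, 14, 16, 28, 56, 112}


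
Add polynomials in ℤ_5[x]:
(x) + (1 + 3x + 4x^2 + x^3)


Add coefficients mod 5:
x^0: 0 + 1 = 1 (mod 5)
x^1: 1 + 3 = 4 (mod 5)
x^2: 0 + 4 = 4 (mod 5)
x^3: 0 + 1 = 1 (mod 5)
Result: 1 + 4x + 4x^2 + x^3

f + g = 1 + 4x + 4x^2 + x^3


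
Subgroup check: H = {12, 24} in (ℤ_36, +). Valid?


Subgroup test for H = {12, 24} in (ℤ_36, +):
(1) 0 ∈ H? No
(2) Closure: for all a,b ∈ H, (a+b) mod 36 ∈ H? No  [counterexample: 12 + 24 = 0 ∉ H]
(3) Inverses: for all a ∈ H, -a mod 36 ∈ H? Yes

No, H is not a subgroup of ℤ_36


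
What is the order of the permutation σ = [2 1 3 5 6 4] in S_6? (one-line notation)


Cycle decomposition: (1 2) (4 5 6)
Cycle lengths: 2, 3
Order = lcm(2, 3) = 6

ord(σ) = 6


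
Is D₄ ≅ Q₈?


Comparing D₄ and Q₈:
D₄ has 5 elements of order 2; Q₈ has only 1

No, D₄ ≇ Q₈


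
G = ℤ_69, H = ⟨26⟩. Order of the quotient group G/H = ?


|⟨26⟩| = n / gcd(26, 69) = 69 / 1 = 69
H is normal (ℤ_69 is abelian).
|G/H| = |G| / |H| = 69 / 69 = 1

|G/H| = 1


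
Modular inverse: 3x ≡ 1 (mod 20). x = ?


Use the extended Euclidean algorithm to write 1 = 3·s + 20·t; then s mod 20 is the inverse.
Euclidean algorithm:
  3 = 0·20 + 3
  20 = 6·3 + 2
  3 = 1·2 + 1
  2 = 2·1 + 0
gcd(3,20) = 1
Back-substitution gives: 3·(7) + 20·(-1) = 1
So 3⁻¹ ≡ 7 ≡ 7 (mod 20)
Check: 3 × 7 = 21 ≡ 1 (mod 20) ✓

3⁻¹ ≡ 7 (mod 20)


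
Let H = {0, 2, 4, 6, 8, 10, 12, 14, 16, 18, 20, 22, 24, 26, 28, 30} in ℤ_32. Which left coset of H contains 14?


14 + H = {14 + h (mod 32) : h ∈ H}
14+0=14, 14+2=16, 14+4=18, 14+6=20, 14+8=22, 14+10=24, 14+12=26, 14+14=28, 14+16=30, 14+18=0, 14+20=2, 14+22=4, 14+24=6, 14+26=8, 14+28=10, 14+30=12
14 + H = {0, 2, 4, 6, 8, 10, 12, 14, 16, 18, 20, 22, 24, 26, 28, 30} = 0 + H

14 + H = {0, 2, 4, 6, 8, 10, 12, 14, 16, 18, 20, 22, 24, 26, 28, 30}


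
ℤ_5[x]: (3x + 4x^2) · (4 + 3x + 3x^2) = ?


Expand and collect like terms; reduce coefficients mod 5:
x^0: 0·4 = 0 ≡ 0 (mod 5)
x^1: 0·3 + 3·4 = 12 ≡ 2 (mod 5)
x^2: 0·3 + 3·3 + 4·4 = 25 ≡ 0 (mod 5)
x^3: 3·3 + 4·3 = 21 ≡ 1 (mod 5)
x^4: 4·3 = 12 ≡ 2 (mod 5)
Result: 2x + x^3 + 2x^4

f · g = 2x + x^3 + 2x^4


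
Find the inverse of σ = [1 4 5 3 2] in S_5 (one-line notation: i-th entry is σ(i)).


To find σ⁻¹, swap domain and range:
σ(1) = 1 → σ⁻¹(1) = 1
σ(2) = 4 → σ⁻¹(4) = 2
σ(3) = 5 → σ⁻¹(5) = 3
σ(4) = 3 → σ⁻¹(3) = 4
σ(5) = 2 → σ⁻¹(2) = 5

σ⁻¹ = [1 5 4 2 3]


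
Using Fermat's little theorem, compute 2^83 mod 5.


Fermat's little theorem: if p is prime and gcd(a,p)=1, then a^(p-1) ≡ 1 (mod p)
p = 5 is prime, gcd(2,5) = 1
Reduce exponent: 83 mod 4 = 3
So 2^83 ≡ 2^3 (mod 5)
2^3 mod 5 = 3

2^83 ≡ 3 (mod 5)


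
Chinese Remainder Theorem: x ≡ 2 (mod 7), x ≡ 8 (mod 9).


m₁ = 7, m₂ = 9, gcd = 1, so CRT applies. M = m₁·m₂ = 63
Let M₁ = M/m₁ = 9, M₂ = M/m₂ = 7
Find y₁ ≡ M₁⁻¹ (mod m₁): 9⁻¹ ≡ 4 (mod 7)
Find y₂ ≡ M₂⁻¹ (mod m₂): 7⁻¹ ≡ 4 (mod 9)
x = a₁·M₁·y₁ + a₂·M₂·y₂ = 2·9·4 + 8·7·4 = 296
Reduce mod 63: x ≡ 44
Check: 44 mod 7 = 2 ✓, 44 mod 9 = 8 ✓

x ≡ 44 (mod 63)


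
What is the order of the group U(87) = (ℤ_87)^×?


U(n) is the group of units mod n; |U(n)| = φ(n)
|U(87)| = φ(87) = 56

|U(87) = (ℤ_87)^×| = 56


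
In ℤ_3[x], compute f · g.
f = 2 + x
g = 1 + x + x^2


Expand and collect like terms; reduce coefficients mod 3:
x^0: 2·1 = 2 ≡ 2 (mod 3)
x^1: 2·1 + 1·1 = 3 ≡ 0 (mod 3)
x^2: 2·1 + 1·1 = 3 ≡ 0 (mod 3)
x^3: 1·1 = 1 ≡ 1 (mod 3)
Result: 2 + x^3

f · g = 2 + x^3


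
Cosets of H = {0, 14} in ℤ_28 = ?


H = {0, 14}, |H| = 2
Number of cosets = |G|/|H| = 28/2 = 14
0 + H = {0, 14}
1 + H = {1, 15}
2 + H = {2, 16}
3 + H = {3, 17}
4 + H = {4, 18}
5 + H = {5, 19}
6 + H = {6, 20}
7 + H = {7, 21}
8 + H = {8, 22}
9 + H = {9, 23}
10 + H = {10, 24}
11 + H = {11, 25}
12 + H = {12, 26}
13 + H = {13, 27}

Cosets: 0+H={0,14}; 1+H={1,15}; 2+H={2,16}; 3+H={3,17}; 4+H={4,18}; 5+H={5,19}; 6+H={6,20}; 7+H={7,21}; 8+H={8,22}; 9+H={9,23}; 10+H={10,24}; 11+H={11,25}; 12+H={12,26}; 13+H={13,27}


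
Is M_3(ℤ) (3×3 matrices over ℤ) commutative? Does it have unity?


Matrix multiplication is non-commutative for n ≥ 2; the identity matrix I is the unity; singular matrices give zero divisors, so not an integral domain
Commutative: No
Integral domain: No
Has unity: Yes

M_3(ℤ) (3×3 matrices over ℤ): Commutative=No, Unity=Yes


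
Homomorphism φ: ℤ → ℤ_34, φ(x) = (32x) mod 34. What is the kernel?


Kernel = preimage of identity
ker(φ) = {x ∈ ℤ : 32x ≡ 0 (mod 34)}. gcd(32,34) = 2, so 32x ≡ 0 (mod 34) ⟺ x ≡ 0 (mod 34/2 = 17). Hence ker(φ) = 17ℤ

ker(φ) = 17ℤ


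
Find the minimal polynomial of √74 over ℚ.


√74 satisfies x² - 74 = 0, irreducible over ℚ since 74 is squarefree

Minimal polynomial: x² - 74


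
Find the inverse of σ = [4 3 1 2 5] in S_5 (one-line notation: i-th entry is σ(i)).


To find σ⁻¹, swap domain and range:
σ(1) = 4 → σ⁻¹(4) = 1
σ(2) = 3 → σ⁻¹(3) = 2
σ(3) = 1 → σ⁻¹(1) = 3
σ(4) = 2 → σ⁻¹(2) = 4
σ(5) = 5 → σ⁻¹(5) = 5

σ⁻¹ = [3 4 2 1 5]


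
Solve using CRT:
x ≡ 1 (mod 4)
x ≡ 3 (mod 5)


m₁ = 4, m₂ = 5, gcd = 1, so CRT applies. M = m₁·m₂ = 20
Let M₁ = M/m₁ = 5, M₂ = M/m₂ = 4
Find y₁ ≡ M₁⁻¹ (mod m₁): 5⁻¹ ≡ 1 (mod 4)
Find y₂ ≡ M₂⁻¹ (mod m₂): 4⁻¹ ≡ 4 (mod 5)
x = a₁·M₁·y₁ + a₂·M₂·y₂ = 1·5·1 + 3·4·4 = 53
Reduce mod 20: x ≡ 13
Check: 13 mod 4 = 1 ✓, 13 mod 5 = 3 ✓

x ≡ 13 (mod 20)


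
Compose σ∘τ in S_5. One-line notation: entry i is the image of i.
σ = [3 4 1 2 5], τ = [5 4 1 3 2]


σ∘τ: apply τ first, then σ
1 →τ 5 →σ 5
2 →τ 4 →σ 2
3 →τ 1 →σ 3
4 →τ 3 →σ 1
5 →τ 2 →σ 4

σ∘τ = [5 2 3 1 4]


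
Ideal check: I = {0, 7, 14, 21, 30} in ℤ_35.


Check ideal conditions for I = {0, 7, 14, 21, 30} in ℤ_35:
(1) I is an additive subgroup? No
(2) For r ∈ ℤ_35 and a ∈ I: r·a ∈ I? No  [counterexample: r=2, a=14, r·a mod 35 = 28 ∉ I]

No, I is not an ideal of ℤ_35


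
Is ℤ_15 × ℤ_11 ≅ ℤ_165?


Comparing ℤ_15 × ℤ_11 and ℤ_165:
gcd(15,11) = 1, so ℤ_15 × ℤ_11 ≅ ℤ_165 (CRT)

Yes, ℤ_15 × ℤ_11 ≅ ℤ_165


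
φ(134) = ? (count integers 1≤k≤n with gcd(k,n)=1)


Factor n: 134 = 2 × 67
φ(n) = n · ∏(1 - 1/p) over distinct primes p | n
φ(134) = 134 · (1 - 1/2) · (1 - 1/67) = 66

φ(134) = 66


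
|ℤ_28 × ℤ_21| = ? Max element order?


|ℤ_28 × ℤ_21| = 28 × 21 = 588
Max element order = lcm(28,21) = 84
Cyclic? No (gcd=7)

|ℤ_28×ℤ_21| = 588, max element order = 84


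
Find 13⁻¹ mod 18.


Use the extended Euclidean algorithm to write 1 = 13·s + 18·t; then s mod 18 is the inverse.
Euclidean algorithm:
  13 = 0·18 + 13
  18 = 1·13 + 5
  13 = 2·5 + 3
  5 = 1·3 + 2
  3 = 1·2 + 1
  2 = 2·1 + 0
gcd(13,18) = 1
Back-substitution gives: 13·(7) + 18·(-5) = 1
So 13⁻¹ ≡ 7 ≡ 7 (mod 18)
Check: 13 × 7 = 91 ≡ 1 (mod 18) ✓

13⁻¹ ≡ 7 (mod 18)


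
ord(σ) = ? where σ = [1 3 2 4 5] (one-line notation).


Cycle decomposition: (2 3)
Cycle lengths: 2
Order = lcm(2) = 2

ord(σ) = 2


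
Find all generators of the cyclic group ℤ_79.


g generates ℤ_n iff gcd(g,n) = 1
Prime factors of 79: 79
Generators are g ∈ {1,...,78} not divisible by any of these primes.
Generators: {1, 2, 3, 4, 5, 6, 7, 8, 9, 10, 11, 12, 13, 14, 15, 16, 17, 18, 19, 20, 21, 22, 23, 24, 25, 26, 27, 28, 29, 30, 31, 32, 33, 34, 35, 36, 37, 38, 39, 40, 41, 42, 43, 44, 45, 46, 47, 48, 49, 50, 51, 52, 53, 54, 55, 56, 57, 58, 59, 60, 61, 62, 63, 64, 65, 66, 67, 68, 69, 70, 71, 72, 73, 74, 75, 76, 77, 78}
Number of generators = φ(79) = 78

Generators of ℤ_79 = {1, 2, 3, 4, 5, 6, 7, 8, 9, 10, 11, 12, 13, 14, 15, 16, 17, 18, 19, 20, 21, 22, 23, 24, 25, 26, 27, 28, 29, 30, 31, 32, 33, 34, 35, 36, 37, 38, 39, 40, 41, 42, 43, 44, 45, 46, 47, 48, 49, 50, 51, 52, 53, 54, 55, 56, 57, 58, 59, 60, 61, 62, 63, 64, 65, 66, 67, 68, 69, 70, 71, 72, 73, 74, 75, 76, 77, 78}


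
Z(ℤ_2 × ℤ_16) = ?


Z(G) = {g ∈ G | gx = xg for all x ∈ G}
Direct product of abelian groups is abelian, so Z(G) = G

Z(ℤ_2 × ℤ_16) = ℤ_2 × ℤ_16


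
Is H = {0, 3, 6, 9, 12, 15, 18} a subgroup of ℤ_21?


Subgroup test for H = {0, 3, 6, 9, 12, 15, 18} in (ℤ_21, +):
(1) 0 ∈ H? Yes
(2) Closure: for all a,b ∈ H, (a+b) mod 21 ∈ H? Yes
(3) Inverses: for all a ∈ H, -a mod 21 ∈ H? Yes

Yes, H is a subgroup of ℤ_21


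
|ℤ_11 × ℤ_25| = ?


|A × B| = |A| · |B|
|ℤ_11 × ℤ_25| = 11 × 25 = 275

|ℤ_11 × ℤ_25| = 275


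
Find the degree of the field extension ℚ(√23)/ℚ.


√23 has minimal polynomial x² - 23 (irreducible over ℚ since 23 is squarefree)

[ℚ(√23)/ℚ] = 2


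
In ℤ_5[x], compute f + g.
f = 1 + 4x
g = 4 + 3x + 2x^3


Add coefficients mod 5:
x^0: 1 + 4 = 0 (mod 5)
x^1: 4 + 3 = 2 (mod 5)
x^2: 0 + 0 = 0 (mod 5)
x^3: 0 + 2 = 2 (mod 5)
Result: 2x + 2x^3

f + g = 2x + 2x^3


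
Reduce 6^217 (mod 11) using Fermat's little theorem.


Fermat's little theorem: if p is prime and gcd(a,p)=1, then a^(p-1) ≡ 1 (mod p)
p = 11 is prime, gcd(6,11) = 1
Reduce exponent: 217 mod 10 = 7
So 6^217 ≡ 6^7 (mod 11)
6^7 mod 11 = 8

6^217 ≡ 8 (mod 11)


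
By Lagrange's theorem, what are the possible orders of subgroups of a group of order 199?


Lagrange's theorem: |H| divides |G|
|G| = 199
Divisors of 199: 1, 199

Possible subgroup orders: {1, 199}


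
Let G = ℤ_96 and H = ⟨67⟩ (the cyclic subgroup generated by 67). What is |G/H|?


|⟨67⟩| = n / gcd(67, 96) = 96 / 1 = 96
H is normal (ℤ_96 is abelian).
|G/H| = |G| / |H| = 96 / 96 = 1

|G/H| = 1


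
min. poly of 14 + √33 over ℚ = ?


Let α = 14 + √33. Then α - 14 = √33, so (α - 14)² = 33, giving α² - 28α + 163 = 0. Degree 2 and α ∉ ℚ, so this is the minimal polynomial.

Minimal polynomial: x² - 28x + 163


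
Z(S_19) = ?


Z(G) = {g ∈ G | gx = xg for all x ∈ G}
S_n is non-abelian for n ≥ 3; Z(S_19) is trivial

Z(S_19) = {e}


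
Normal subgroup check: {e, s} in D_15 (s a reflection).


H = {e, s} in D_15 (s a reflection)
r·s·r⁻¹ = sr⁻² ≠ s for n ≥ 3, so {e, s} is not closed under conjugation

No, not a normal subgroup


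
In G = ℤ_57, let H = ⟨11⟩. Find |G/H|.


|⟨11⟩| = n / gcd(11, 57) = 57 / 1 = 57
H is normal (ℤ_57 is abelian).
|G/H| = |G| / |H| = 57 / 57 = 1

|G/H| = 1


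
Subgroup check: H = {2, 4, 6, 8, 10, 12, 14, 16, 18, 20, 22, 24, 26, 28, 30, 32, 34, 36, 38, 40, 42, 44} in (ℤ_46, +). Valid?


Subgroup test for H = {2, 4, 6, 8, 10, 12, 14, 16, 18, 20, 22, 24, 26, 28, 30, 32, 34, 36, 38, 40, 42, 44} in (ℤ_46, +):
(1) 0 ∈ H? No
(2) Closure: for all a,b ∈ H, (a+b) mod 46 ∈ H? No  [counterexample: 2 + 44 = 0 ∉ H]
(3) Inverses: for all a ∈ H, -a mod 46 ∈ H? Yes

No, H is not a subgroup of ℤ_46


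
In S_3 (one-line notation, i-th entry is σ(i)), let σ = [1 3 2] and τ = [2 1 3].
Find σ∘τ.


σ∘τ: apply τ first, then σ
1 →τ 2 →σ 3
2 →τ 1 →σ 1
3 →τ 3 →σ 2

σ∘τ = [3 1 2]


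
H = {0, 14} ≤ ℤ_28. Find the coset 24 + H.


24 + H = {24 + h (mod 28) : h ∈ H}
24+0=24, 24+14=10
24 + H = {10, 24} = 10 + H

24 + H = {10, 24}


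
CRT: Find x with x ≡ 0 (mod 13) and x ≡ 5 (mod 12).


m₁ = 13, m₂ = 12, gcd = 1, so CRT applies. M = m₁·m₂ = 156
Let M₁ = M/m₁ = 12, M₂ = M/m₂ = 13
Find y₁ ≡ M₁⁻¹ (mod m₁): 12⁻¹ ≡ 12 (mod 13)
Find y₂ ≡ M₂⁻¹ (mod m₂): 13⁻¹ ≡ 1 (mod 12)
x = a₁·M₁·y₁ + a₂·M₂·y₂ = 0·12·12 + 5·13·1 = 65
Reduce mod 156: x ≡ 65
Check: 65 mod 13 = 0 ✓, 65 mod 12 = 5 ✓

x ≡ 65 (mod 156)


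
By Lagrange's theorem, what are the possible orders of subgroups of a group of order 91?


Lagrange's theorem: |H| divides |G|
|G| = 91
Divisors of 91: 1, 7, 13, 91

Possible subgroup orders: {1, 7, 13, 91}


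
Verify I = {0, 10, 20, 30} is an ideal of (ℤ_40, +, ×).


Check ideal conditions for I = {0, 10, 20, 30} in ℤ_40:
(1) I is an additive subgroup? Yes
(2) For r ∈ ℤ_40 and a ∈ I: r·a ∈ I? Yes

Yes, I is an ideal of ℤ_40


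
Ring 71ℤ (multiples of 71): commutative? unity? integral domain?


71ℤ is a commutative ring under +,× but has no multiplicative identity (1 ∉ 71ℤ); it has no zero divisors, but without unity it is not an integral domain
Commutative: Yes
Integral domain: No
Has unity: No

71ℤ (multiples of 71): Commutative=Yes, Unity=No


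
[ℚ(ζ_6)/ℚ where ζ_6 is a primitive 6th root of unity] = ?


[ℚ(ζ_n):ℚ] = deg Φ_n(x) = φ(n). Here φ(6) = 2

[ℚ(ζ_6)/ℚ where ζ_6 is a primitive 6th root of unity] = 2


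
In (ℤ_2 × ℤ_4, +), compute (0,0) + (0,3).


Operation: componentwise addition mod (2, 4)
(0,0) + (0,3) = ((a₁+b₁) mod 2, (a₂+b₂) mod 4) with a = (0,0), b = (0,3)

(0,0) + (0,3) = (0,3)


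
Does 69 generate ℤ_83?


g generates ℤ_n iff gcd(g, n) = 1
gcd(69, 83) = 1
Since gcd = 1, 69 is a generator.

Yes, 69 generates ℤ_83


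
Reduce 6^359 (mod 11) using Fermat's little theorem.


Fermat's little theorem: if p is prime and gcd(a,p)=1, then a^(p-1) ≡ 1 (mod p)
p = 11 is prime, gcd(6,11) = 1
Reduce exponent: 359 mod 10 = 9
So 6^359 ≡ 6^9 (mod 11)
6^9 mod 11 = 2

6^359 ≡ 2 (mod 11)


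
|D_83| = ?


|D_n| = 2n (n rotations and n reflections)
|D_83| = 2×83 = 166

|D_83| = 166


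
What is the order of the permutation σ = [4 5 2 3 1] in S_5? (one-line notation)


Cycle decomposition: (1 4 3 2 5)
Cycle lengths: 5
Order = lcm(5) = 5

ord(σ) = 5


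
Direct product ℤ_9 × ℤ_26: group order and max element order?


|ℤ_9 × ℤ_26| = 9 × 26 = 234
Max element order = lcm(9,26) = 234
Cyclic? Yes (gcd=1)

|ℤ_9×ℤ_26| = 234, max element order = 234


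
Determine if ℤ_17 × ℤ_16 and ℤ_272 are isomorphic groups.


Comparing ℤ_17 × ℤ_16 and ℤ_272:
gcd(17,16) = 1, so ℤ_17 × ℤ_16 ≅ ℤ_272 (CRT)

Yes, ℤ_17 × ℤ_16 ≅ ℤ_272


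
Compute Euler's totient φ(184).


Factor n: 184 = 2^3 × 23
φ(n) = n · ∏(1 - 1/p) over distinct primes p | n
φ(184) = 184 · (1 - 1/2) · (1 - 1/23) = 88

φ(184) = 88


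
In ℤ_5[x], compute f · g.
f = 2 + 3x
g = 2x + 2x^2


Expand and collect like terms; reduce coefficients mod 5:
x^0: 2·0 = 0 ≡ 0 (mod 5)
x^1: 2·2 + 3·0 = 4 ≡ 4 (mod 5)
x^2: 2·2 + 3·2 = 10 ≡ 0 (mod 5)
x^3: 3·2 = 6 ≡ 1 (mod 5)
Result: 4x + x^3

f · g = 4x + x^3


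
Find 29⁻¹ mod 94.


Use the extended Euclidean algorithm to write 1 = 29·s + 94·t; then s mod 94 is the inverse.
Euclidean algorithm:
  29 = 0·94 + 29
  94 = 3·29 + 7
  29 = 4·7 + 1
  7 = 7·1 + 0
gcd(29,94) = 1
Back-substitution gives: 29·(13) + 94·(-4) = 1
So 29⁻¹ ≡ 13 ≡ 13 (mod 94)
Check: 29 × 13 = 377 ≡ 1 (mod 94) ✓

29⁻¹ ≡ 13 (mod 94)


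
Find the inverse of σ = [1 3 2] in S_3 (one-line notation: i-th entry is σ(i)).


To find σ⁻¹, swap domain and range:
σ(1) = 1 → σ⁻¹(1) = 1
σ(2) = 3 → σ⁻¹(3) = 2
σ(3) = 2 → σ⁻¹(2) = 3

σ⁻¹ = [1 3 2]


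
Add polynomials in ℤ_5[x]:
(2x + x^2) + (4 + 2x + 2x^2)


Add coefficients mod 5:
x^0: 0 + 4 = 4 (mod 5)
x^1: 2 + 2 = 4 (mod 5)
x^2: 1 + 2 = 3 (mod 5)
Result: 4 + 4x + 3x^2

f + g = 4 + 4x + 3x^2


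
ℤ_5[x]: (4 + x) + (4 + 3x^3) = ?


Add coefficients mod 5:
x^0: 4 + 4 = 3 (mod 5)
x^1: 1 + 0 = 1 (mod 5)
x^2: 0 + 0 = 0 (mod 5)
x^3: 0 + 3 = 3 (mod 5)
Result: 3 + x + 3x^3

f + g = 3 + x + 3x^3


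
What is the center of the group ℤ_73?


Z(G) = {g ∈ G | gx = xg for all x ∈ G}
ℤ_73 is abelian, so Z(G) = G

Z(ℤ_73) = ℤ_73


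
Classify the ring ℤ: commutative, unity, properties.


integers form a commutative ring with unity 1; no zero divisors
Commutative: Yes
Integral domain: Yes
Has unity: Yes

ℤ: Commutative=Yes, Unity=Yes


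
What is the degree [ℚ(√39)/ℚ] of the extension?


√39 has minimal polynomial x² - 39 (irreducible over ℚ since 39 is squarefree)

[ℚ(√39)/ℚ] = 2


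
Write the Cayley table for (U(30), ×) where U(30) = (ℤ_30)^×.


Elements: {1, 7, 11, 13, 17, 19, 23, 29}
Operation: multiplication mod 30
Entry (a, b) = (a × b) mod 30

Cayley table:
   |  1 |  7 | 11 | 13 | 17 | 19 | 23 | 29
 1 |  1 |  7 | 11 | 13 | 17 | 19 | 23 | 29
 7 |  7 | 19 | 17 |  1 | 29 | 13 | 11 | 23
11 | 11 | 17 |  1 | 23 |  7 | 29 | 13 | 19
13 | 13 |  1 | 23 | 19 | 11 |  7 | 29 | 17
17 | 17 | 29 |  7 | 11 | 19 | 23 |  1 | 13
19 | 19 | 13 | 29 |  7 | 23 |  1 | 17 | 11
23 | 23 | 11 | 13 | 29 |  1 | 17 | 19 |  7
29 | 29 | 23 | 19 | 17 | 13 | 11 |  7 |  1


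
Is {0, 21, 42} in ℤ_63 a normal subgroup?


H = {0, 21, 42} in ℤ_63
ℤ_63 is abelian; every subgroup of an abelian group is normal

Yes, normal subgroup


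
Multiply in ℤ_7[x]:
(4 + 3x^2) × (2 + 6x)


Expand and collect like terms; reduce coefficients mod 7:
x^0: 4·2 = 8 ≡ 1 (mod 7)
x^1: 4·6 + 0·2 = 24 ≡ 3 (mod 7)
x^2: 0·6 + 3·2 = 6 ≡ 6 (mod 7)
x^3: 3·6 = 18 ≡ 4 (mod 7)
Result: 1 + 3x + 6x^2 + 4x^3

f · g = 1 + 3x + 6x^2 + 4x^3


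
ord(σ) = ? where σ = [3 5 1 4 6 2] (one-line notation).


Cycle decomposition: (1 3) (2 5 6)
Cycle lengths: 2, 3
Order = lcm(2, 3) = 6

ord(σ) = 6


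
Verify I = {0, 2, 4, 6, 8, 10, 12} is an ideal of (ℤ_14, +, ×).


Check ideal conditions for I = {0, 2, 4, 6, 8, 10, 12} in ℤ_14:
(1) I is an additive subgroup? Yes
(2) For r ∈ ℤ_14 and a ∈ I: r·a ∈ I? Yes

Yes, I is an ideal of ℤ_14


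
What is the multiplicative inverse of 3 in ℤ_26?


Use the extended Euclidean algorithm to write 1 = 3·s + 26·t; then s mod 26 is the inverse.
Euclidean algorithm:
  3 = 0·26 + 3
  26 = 8·3 + 2
  3 = 1·2 + 1
  2 = 2·1 + 0
gcd(3,26) = 1
Back-substitution gives: 3·(9) + 26·(-1) = 1
So 3⁻¹ ≡ 9 ≡ 9 (mod 26)
Check: 3 × 9 = 27 ≡ 1 (mod 26) ✓

3⁻¹ ≡ 9 (mod 26)


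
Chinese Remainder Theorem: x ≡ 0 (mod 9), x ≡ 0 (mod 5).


m₁ = 9, m₂ = 5, gcd = 1, so CRT applies. M = m₁·m₂ = 45
Let M₁ = M/m₁ = 5, M₂ = M/m₂ = 9
Find y₁ ≡ M₁⁻¹ (mod m₁): 5⁻¹ ≡ 2 (mod 9)
Find y₂ ≡ M₂⁻¹ (mod m₂): 9⁻¹ ≡ 4 (mod 5)
x = a₁·M₁·y₁ + a₂·M₂·y₂ = 0·5·2 + 0·9·4 = 0
Reduce mod 45: x ≡ 0
Check: 0 mod 9 = 0 ✓, 0 mod 5 = 0 ✓

x ≡ 0 (mod 45)


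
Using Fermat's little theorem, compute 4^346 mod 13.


Fermat's little theorem: if p is prime and gcd(a,p)=1, then a^(p-1) ≡ 1 (mod p)
p = 13 is prime, gcd(4,13) = 1
Reduce exponent: 346 mod 12 = 10
So 4^346 ≡ 4^10 (mod 13)
4^10 mod 13 = 9

4^346 ≡ 9 (mod 13)


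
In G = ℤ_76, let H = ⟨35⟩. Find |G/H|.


|⟨35⟩| = n / gcd(35, 76) = 76 / 1 = 76
H is normal (ℤ_76 is abelian).
|G/H| = |G| / |H| = 76 / 76 = 1

|G/H| = 1


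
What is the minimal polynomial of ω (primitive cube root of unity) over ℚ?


ω satisfies x² + x + 1 = 0 (the cyclotomic polynomial Φ₃)

Minimal polynomial: x² + x + 1


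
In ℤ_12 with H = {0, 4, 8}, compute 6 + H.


6 + H = {6 + h (mod 12) : h ∈ H}
6+0=6, 6+4=10, 6+8=2
6 + H = {2, 6, 10} = 2 + H

6 + H = {2, 6, 10}


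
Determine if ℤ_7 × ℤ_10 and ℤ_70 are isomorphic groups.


Comparing ℤ_7 × ℤ_10 and ℤ_70:
gcd(7,10) = 1, so ℤ_7 × ℤ_10 ≅ ℤ_70 (CRT)

Yes, ℤ_7 × ℤ_10 ≅ ℤ_70


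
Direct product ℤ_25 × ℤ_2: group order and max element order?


|ℤ_25 × ℤ_2| = 25 × 2 = 50
Max element order = lcm(25,2) = 50
Cyclic? Yes (gcd=1)

|ℤ_25×ℤ_2| = 50, max element order = 50


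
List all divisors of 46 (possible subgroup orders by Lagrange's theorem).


Lagrange's theorem: |H| divides |G|
|G| = 46
Divisors of 46: 1, 2, 23, 46

Possible subgroup orders: {1, 2, 23, 46}


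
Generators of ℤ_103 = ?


g generates ℤ_n iff gcd(g,n) = 1
Prime factors of 103: 103
Generators are g ∈ {1,...,102} not divisible by any of these primes.
Generators: {1, 2, 3, 4, 5, 6, 7, 8, 9, 10, 11, 12, 13, 14, 15, 16, 17, 18, 19, 20, 21, 22, 23, 24, 25, 26, 27, 28, 29, 30, 31, 32, 33, 34, 35, 36, 37, 38, 39, 40, 41, 42, 43, 44, 45, 46, 47, 48, 49, 50, 51, 52, 53, 54, 55, 56, 57, 58, 59, 60, 61, 62, 63, 64, 65, 66, 67, 68, 69, 70, 71, 72, 73, 74, 75, 76, 77, 78, 79, 80, 81, 82, 83, 84, 85, 86, 87, 88, 89, 90, 91, 92, 93, 94, 95, 96, 97, 98, 99, 100, 101, 102}
Number of generators = φ(103) = 102

Generators of ℤ_103 = {1, 2, 3, 4, 5, 6, 7, 8, 9, 10, 11, 12, 13, 14, 15, 16, 17, 18, 19, 20, 21, 22, 23, 24, 25, 26, 27, 28, 29, 30, 31, 32, 33, 34, 35, 36, 37, 38, 39, 40, 41, 42, 43, 44, 45, 46, 47, 48, 49, 50, 51, 52, 53, 54, 55, 56, 57, 58, 59, 60, 61, 62, 63, 64, 65, 66, 67, 68, 69, 70, 71, 72, 73, 74, 75, 76, 77, 78, 79, 80, 81, 82, 83, 84, 85, 86, 87, 88, 89, 90, 91, 92, 93, 94, 95, 96, 97, 98, 99, 100, 101, 102}


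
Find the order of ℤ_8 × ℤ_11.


|A × B| = |A| · |B|
|ℤ_8 × ℤ_11| = 8 × 11 = 88

|ℤ_8 × ℤ_11| = 88


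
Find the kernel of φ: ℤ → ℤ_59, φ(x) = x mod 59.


Kernel = preimage of identity
ker(φ) = {x ∈ ℤ : x ≡ 0 (mod 59)} = 59ℤ = {0, ±59, ±118, ...}

ker(φ) = 59ℤ


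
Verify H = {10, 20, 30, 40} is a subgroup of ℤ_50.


Subgroup test for H = {10, 20, 30, 40} in (ℤ_50, +):
(1) 0 ∈ H? No
(2) Closure: for all a,b ∈ H, (a+b) mod 50 ∈ H? No  [counterexample: 10 + 40 = 0 ∉ H]
(3) Inverses: for all a ∈ H, -a mod 50 ∈ H? Yes

No, H is not a subgroup of ℤ_50


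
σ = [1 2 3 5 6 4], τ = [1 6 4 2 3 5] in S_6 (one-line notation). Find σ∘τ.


σ∘τ: apply τ first, then σ
1 →τ 1 →σ 1
2 →τ 6 →σ 4
3 →τ 4 →σ 5
4 →τ 2 →σ 2
5 →τ 3 →σ 3
6 →τ 5 →σ 6

σ∘τ = [1 4 5 2 3 6]


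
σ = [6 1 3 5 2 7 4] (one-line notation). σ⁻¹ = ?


To find σ⁻¹, swap domain and range:
σ(1) = 6 → σ⁻¹(6) = 1
σ(2) = 1 → σ⁻¹(1) = 2
σ(3) = 3 → σ⁻¹(3) = 3
σ(4) = 5 → σ⁻¹(5) = 4
σ(5) = 2 → σ⁻¹(2) = 5
σ(6) = 7 → σ⁻¹(7) = 6
σ(7) = 4 → σ⁻¹(4) = 7

σ⁻¹ = [2 5 3 7 4 1 6]


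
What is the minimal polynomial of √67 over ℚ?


√67 satisfies x² - 67 = 0, irreducible over ℚ since 67 is squarefree

Minimal polynomial: x² - 67


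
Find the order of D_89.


|D_n| = 2n (n rotations and n reflections)
|D_89| = 2×89 = 178

|D_89| = 178


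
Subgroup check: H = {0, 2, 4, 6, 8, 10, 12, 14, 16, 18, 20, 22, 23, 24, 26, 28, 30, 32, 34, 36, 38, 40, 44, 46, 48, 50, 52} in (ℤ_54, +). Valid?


Subgroup test for H = {0, 2, 4, 6, 8, 10, 12, 14, 16, 18, 20, 22, 23, 24, 26, 28, 30, 32, 34, 36, 38, 40, 44, 46, 48, 50, 52} in (ℤ_54, +):
(1) 0 ∈ H? Yes
(2) Closure: for all a,b ∈ H, (a+b) mod 54 ∈ H? No  [counterexample: 2 + 23 = 25 ∉ H]
(3) Inverses: for all a ∈ H, -a mod 54 ∈ H? No

No, H is not a subgroup of ℤ_54


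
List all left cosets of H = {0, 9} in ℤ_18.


H = {0, 9}, |H| = 2
Number of cosets = |G|/|H| = 18/2 = 9
0 + H = {0, 9}
1 + H = {1, 10}
2 + H = {2, 11}
3 + H = {3, 12}
4 + H = {4, 13}
5 + H = {5, 14}
6 + H = {6, 15}
7 + H = {7, 16}
8 + H = {8, 17}

Cosets: 0+H={0,9}; 1+H={1,10}; 2+H={2,11}; 3+H={3,12}; 4+H={4,13}; 5+H={5,14}; 6+H={6,15}; 7+H={7,16}; 8+H={8,17}


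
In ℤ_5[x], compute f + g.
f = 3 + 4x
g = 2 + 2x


Add coefficients mod 5:
x^0: 3 + 2 = 0 (mod 5)
x^1: 4 + 2 = 1 (mod 5)
Result: x

f + g = x


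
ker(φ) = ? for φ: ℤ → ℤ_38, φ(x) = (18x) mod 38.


Kernel = preimage of identity
ker(φ) = {x ∈ ℤ : 18x ≡ 0 (mod 38)}. gcd(18,38) = 2, so 18x ≡ 0 (mod 38) ⟺ x ≡ 0 (mod 38/2 = 19). Hence ker(φ) = 19ℤ

ker(φ) = 19ℤ


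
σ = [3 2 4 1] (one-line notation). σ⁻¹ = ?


To find σ⁻¹, swap domain and range:
σ(1) = 3 → σ⁻¹(3) = 1
σ(2) = 2 → σ⁻¹(2) = 2
σ(3) = 4 → σ⁻¹(4) = 3
σ(4) = 1 → σ⁻¹(1) = 4

σ⁻¹ = [4 2 1 3]


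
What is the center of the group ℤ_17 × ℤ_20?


Z(G) = {g ∈ G | gx = xg for all x ∈ G}
Direct product of abelian groups is abelian, so Z(G) = G

Z(ℤ_17 × ℤ_20) = ℤ_17 × ℤ_20


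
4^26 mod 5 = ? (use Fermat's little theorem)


Fermat's little theorem: if p is prime and gcd(a,p)=1, then a^(p-1) ≡ 1 (mod p)
p = 5 is prime, gcd(4,5) = 1
Reduce exponent: 26 mod 4 = 2
So 4^26 ≡ 4^2 (mod 5)
4^2 mod 5 = 1

4^26 ≡ 1 (mod 5)


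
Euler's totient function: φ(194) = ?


Factor n: 194 = 2 × 97
φ(n) = n · ∏(1 - 1/p) over distinct primes p | n
φ(194) = 194 · (1 - 1/2) · (1 - 1/97) = 96

φ(194) = 96


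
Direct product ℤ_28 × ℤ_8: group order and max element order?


|ℤ_28 × ℤ_8| = 28 × 8 = 224
Max element order = lcm(28,8) = 56
Cyclic? No (gcd=4)

|ℤ_28×ℤ_8| = 224, max element order = 56
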